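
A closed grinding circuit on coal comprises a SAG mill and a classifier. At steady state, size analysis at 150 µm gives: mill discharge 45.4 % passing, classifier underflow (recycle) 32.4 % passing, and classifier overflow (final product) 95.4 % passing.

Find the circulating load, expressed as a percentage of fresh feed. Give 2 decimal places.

CL = 384.62 %

Balance %-passing 150 µm (r = R/F):
r = (o − d)/(d − u)
r = (95.4 − 45.4)/(45.4 − 32.4) = 50.0/13.0 = 3.8462
CL = 100·r = 384.62 %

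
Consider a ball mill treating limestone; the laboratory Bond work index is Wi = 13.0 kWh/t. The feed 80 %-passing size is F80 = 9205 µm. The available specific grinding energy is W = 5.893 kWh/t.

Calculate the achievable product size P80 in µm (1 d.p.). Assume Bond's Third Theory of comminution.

P80 = 321.7 µm

W = 10·Wi·[P80^(−½) − F80^(−½)]
⇒ 1/√P80 = W/(10 Wi) + 1/√F80
  = 5.8930/(10·13.0) + 1/√9205 = 0.045331 + 0.010423 = 0.055754
P80 = (1/0.055754)² = 17.9360² = 321.70 µm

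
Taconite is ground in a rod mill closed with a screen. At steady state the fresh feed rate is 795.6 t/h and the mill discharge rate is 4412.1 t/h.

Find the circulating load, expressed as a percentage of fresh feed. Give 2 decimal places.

M = F + R at steady state, so:
R = M − F = 4412.1 − 795.6 = 3616.5 t/h
CL = 100·R/F = 100·3616.5/795.6 = 454.56 %

CL = 454.56 %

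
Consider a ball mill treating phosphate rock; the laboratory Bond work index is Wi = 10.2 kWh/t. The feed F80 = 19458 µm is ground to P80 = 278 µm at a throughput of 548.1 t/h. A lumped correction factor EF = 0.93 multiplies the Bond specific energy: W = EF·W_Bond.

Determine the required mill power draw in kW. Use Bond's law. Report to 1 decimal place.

W = 10 Wi / √P80 − 10 Wi / √F80
W = 10·10.2·(1/√278 − 1/√19458) = 10·10.2·(0.052807) = 5.3863 kWh/t
Apply correction: 5.3863 × 0.93 = 5.0093 kWh/t
Power = W × throughput = 5.0093 kWh/t × 548.1 t/h = 2745.6 kW

P = 2745.6 kW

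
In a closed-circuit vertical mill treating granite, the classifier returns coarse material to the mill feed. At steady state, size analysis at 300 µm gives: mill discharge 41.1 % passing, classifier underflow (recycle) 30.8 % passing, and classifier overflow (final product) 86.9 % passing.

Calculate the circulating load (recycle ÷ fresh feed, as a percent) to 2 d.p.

Two-product formula at 300 µm:
Fd + Rd = Ru + Fo ⇒ R/F = (o−d)/(d−u)
r = (86.9 − 41.1)/(41.1 − 30.8) = 45.8/10.3 = 4.4466
CL = 100·r = 444.66 %

CL = 444.66 %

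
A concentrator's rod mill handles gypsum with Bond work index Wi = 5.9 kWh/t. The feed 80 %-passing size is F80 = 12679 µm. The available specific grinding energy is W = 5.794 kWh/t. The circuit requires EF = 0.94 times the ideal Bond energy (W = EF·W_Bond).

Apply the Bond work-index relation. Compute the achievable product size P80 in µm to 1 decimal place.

P80 = 77.8 µm

Bond:  W = 10 Wi (1/√P − 1/√F)
W_Bond = W / EF = 5.794 / 0.94 = 6.1638 kWh/t
⇒ 1/√P80 = W_Bond/(10·Wi) + 1/√F80
  = 6.1638/(10·5.9) + 1/√12679 = 0.104472 + 0.008881 = 0.113353
P80 = (1/0.113353)² = 8.8220² = 77.83 µm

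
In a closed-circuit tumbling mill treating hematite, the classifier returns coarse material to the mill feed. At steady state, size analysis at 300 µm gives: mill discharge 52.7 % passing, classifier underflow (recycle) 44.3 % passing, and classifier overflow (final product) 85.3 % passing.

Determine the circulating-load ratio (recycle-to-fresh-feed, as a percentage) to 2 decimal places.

CL = 388.10 %

Two-product formula at 300 µm:
(1+r)·d = r·u + o ⇒ r = (o−d)/(d−u)
r = (85.3 − 52.7)/(52.7 − 44.3) = 32.6/8.4 = 3.8810
CL = 100·r = 388.10 %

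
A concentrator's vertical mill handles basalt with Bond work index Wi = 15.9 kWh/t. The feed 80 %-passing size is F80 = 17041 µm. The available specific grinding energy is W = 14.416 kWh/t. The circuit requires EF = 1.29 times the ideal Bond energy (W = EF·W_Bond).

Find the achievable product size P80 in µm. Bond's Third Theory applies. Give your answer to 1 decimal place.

W = 10·Wi·[P80^(−½) − F80^(−½)]
W_Bond = W / EF = 14.416 / 1.29 = 11.1752 kWh/t
P80^-0.5 = F80^-0.5 + W_Bond/(10 Wi)
  = 11.1752/(10·15.9) + 1/√17041 = 0.070284 + 0.007660 = 0.077945
P80 = (1/0.077945)² = 12.8296² = 164.60 µm

P80 = 164.6 µm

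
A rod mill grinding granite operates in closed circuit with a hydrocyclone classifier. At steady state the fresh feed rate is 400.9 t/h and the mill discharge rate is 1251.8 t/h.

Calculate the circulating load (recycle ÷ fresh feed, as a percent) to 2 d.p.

CL = 212.25 %

Mill node: discharge = fresh + recycle.
R = M − F = 1251.8 − 400.9 = 850.9 t/h
CL = 100·R/F = 100·850.9/400.9 = 212.25 %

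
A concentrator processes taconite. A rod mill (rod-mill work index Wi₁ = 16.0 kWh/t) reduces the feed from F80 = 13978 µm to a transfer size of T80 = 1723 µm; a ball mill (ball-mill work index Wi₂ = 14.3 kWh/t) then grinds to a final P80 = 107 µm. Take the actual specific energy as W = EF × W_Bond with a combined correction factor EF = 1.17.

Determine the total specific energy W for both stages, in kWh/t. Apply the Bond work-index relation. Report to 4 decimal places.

W = 15.0703 kWh/t

W = 10 Wi / √P80 − 10 Wi / √F80
Stage 1 (13978→1723 µm, Wi₁=16.0): W₁ = 10·16.0·(0.024091 − 0.008458) = 2.5013 kWh/t
Stage 2 (1723→107 µm, Wi₂=14.3): W₂ = 10·14.3·(0.096674 − 0.024091) = 10.3793 kWh/t
W = W₁ + W₂ = 2.5013 + 10.3793 = 12.8806 kWh/t
W_actual = 1.17 × 12.8806 = 15.0703 kWh/t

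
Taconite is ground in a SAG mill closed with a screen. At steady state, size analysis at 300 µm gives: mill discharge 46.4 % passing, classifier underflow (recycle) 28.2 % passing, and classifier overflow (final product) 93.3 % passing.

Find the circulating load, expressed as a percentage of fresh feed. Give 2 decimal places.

Let r = R/F. Size balance at 300 µm:
r = (o − d)/(d − u)
r = (93.3 − 46.4)/(46.4 − 28.2) = 46.9/18.2 = 2.5769
CL = 100·r = 257.69 %

CL = 257.69 %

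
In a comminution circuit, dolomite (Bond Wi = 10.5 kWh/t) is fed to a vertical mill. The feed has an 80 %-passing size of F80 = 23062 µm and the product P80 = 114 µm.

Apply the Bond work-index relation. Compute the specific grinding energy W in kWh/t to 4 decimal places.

W = 10 Wi (P80^-0.5 − F80^-0.5)
1/√114 = 0.093659;  1/√23062 = 0.006585
W = 10·10.5·(0.093659 − 0.006585) = 9.1427 kWh/t

W = 9.1427 kWh/t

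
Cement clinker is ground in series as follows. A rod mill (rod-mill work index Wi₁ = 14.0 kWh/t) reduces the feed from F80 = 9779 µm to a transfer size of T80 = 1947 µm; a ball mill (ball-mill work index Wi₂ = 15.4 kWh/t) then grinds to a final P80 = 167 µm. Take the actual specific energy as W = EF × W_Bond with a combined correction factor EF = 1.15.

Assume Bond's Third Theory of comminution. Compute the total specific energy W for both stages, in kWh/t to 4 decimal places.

W = 10 Wi (P80^-0.5 − F80^-0.5)
Stage 1 (9779→1947 µm, Wi₁=14.0): W₁ = 10·14.0·(0.022663 − 0.010112) = 1.7571 kWh/t
Stage 2 (1947→167 µm, Wi₂=15.4): W₂ = 10·15.4·(0.077382 − 0.022663) = 8.4268 kWh/t
W = W₁ + W₂ = 1.7571 + 8.4268 = 10.1839 kWh/t
Apply correction: 10.1839 × 1.15 = 11.7114 kWh/t

W = 11.7114 kWh/t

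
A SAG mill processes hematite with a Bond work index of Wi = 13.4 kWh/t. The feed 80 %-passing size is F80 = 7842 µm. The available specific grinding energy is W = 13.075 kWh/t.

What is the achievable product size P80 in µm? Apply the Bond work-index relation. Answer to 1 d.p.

W = 10 Wi (P80^-0.5 − F80^-0.5)
⇒ 1/√P80 = W/(10·Wi) + 1/√F80
  = 13.0750/(10·13.4) + 1/√7842 = 0.097575 + 0.011292 = 0.108867
P80 = (1/0.108867)² = 9.1855² = 84.37 µm

P80 = 84.4 µm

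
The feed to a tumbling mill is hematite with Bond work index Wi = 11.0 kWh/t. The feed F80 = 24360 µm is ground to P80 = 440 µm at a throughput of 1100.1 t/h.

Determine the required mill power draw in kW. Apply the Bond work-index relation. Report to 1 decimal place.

P = 4993.6 kW

W = 10·Wi·(P80^(-½) − F80^(-½))
W = 10·11.0·(1/√440 − 1/√24360) = 10·11.0·(0.041266) = 4.5393 kWh/t
P = W·T = 4.5393·1100.1 = 4993.6 kW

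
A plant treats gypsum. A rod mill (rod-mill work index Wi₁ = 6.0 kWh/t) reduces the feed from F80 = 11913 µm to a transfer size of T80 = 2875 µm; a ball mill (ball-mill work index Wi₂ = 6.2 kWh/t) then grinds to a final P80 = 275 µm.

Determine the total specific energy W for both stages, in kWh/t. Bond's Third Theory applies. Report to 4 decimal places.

W = 10·Wi·[P80^(−½) − F80^(−½)]
Stage 1 (11913→2875 µm, Wi₁=6.0): W₁ = 10·6.0·(0.018650 − 0.009162) = 0.5693 kWh/t
Stage 2 (2875→275 µm, Wi₂=6.2): W₂ = 10·6.2·(0.060302 − 0.018650) = 2.5824 kWh/t
W = W₁ + W₂ = 0.5693 + 2.5824 = 3.1517 kWh/t

W = 3.1517 kWh/t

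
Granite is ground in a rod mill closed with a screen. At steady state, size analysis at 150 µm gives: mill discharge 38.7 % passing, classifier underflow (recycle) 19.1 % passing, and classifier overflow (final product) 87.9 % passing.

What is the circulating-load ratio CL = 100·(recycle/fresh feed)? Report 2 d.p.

Mass balance on the −150 µm fraction:
(1+r)·d = r·u + o ⇒ r = (o−d)/(d−u)
r = (87.9 − 38.7)/(38.7 − 19.1) = 49.2/19.6 = 2.5102
CL = 100·r = 251.02 %

CL = 251.02 %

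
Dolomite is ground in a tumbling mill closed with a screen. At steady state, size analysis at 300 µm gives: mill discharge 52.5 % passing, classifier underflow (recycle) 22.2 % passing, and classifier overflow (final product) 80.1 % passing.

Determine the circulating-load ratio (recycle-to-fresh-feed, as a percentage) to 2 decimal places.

CL = 91.09 %

Let r = R/F. Size balance at 300 µm:
(1+r)d = ru + o → r = (o−d)/(d−u)
r = (80.1 − 52.5)/(52.5 − 22.2) = 27.6/30.3 = 0.9109
CL = 100·r = 91.09 %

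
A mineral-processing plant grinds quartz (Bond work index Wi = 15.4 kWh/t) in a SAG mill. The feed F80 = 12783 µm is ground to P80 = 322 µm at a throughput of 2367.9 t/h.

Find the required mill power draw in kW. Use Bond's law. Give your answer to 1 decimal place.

W = 10 Wi (1/√P80 − 1/√F80)  [Bond]
W = 10·15.4·(1/√322 − 1/√12783) = 10·15.4·(0.046883) = 7.2200 kWh/t
P_mill = W·ṁ = 7.2200·2367.9 = 17096.2 kW

P = 17096.2 kW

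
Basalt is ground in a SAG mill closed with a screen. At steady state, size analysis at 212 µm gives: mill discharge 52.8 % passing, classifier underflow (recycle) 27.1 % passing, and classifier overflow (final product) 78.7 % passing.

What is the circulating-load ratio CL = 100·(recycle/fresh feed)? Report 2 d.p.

CL = 100.78 %

Two-product formula at 212 µm:
d + r·d = r·u + o → r(d−u) = o−d
r = (78.7 − 52.8)/(52.8 − 27.1) = 25.9/25.7 = 1.0078
CL = 100·r = 100.78 %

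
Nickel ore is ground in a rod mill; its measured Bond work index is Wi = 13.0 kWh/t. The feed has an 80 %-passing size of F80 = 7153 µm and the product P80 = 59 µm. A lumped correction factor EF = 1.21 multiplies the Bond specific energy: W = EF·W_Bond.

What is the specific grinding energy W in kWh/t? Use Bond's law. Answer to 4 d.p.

W = 18.6188 kWh/t

W = 10 Wi (1/√P80 − 1/√F80)  [Bond]
1/√59 = 0.130189;  1/√7153 = 0.011824
W = 10·13.0·(0.130189 − 0.011824) = 15.3875 kWh/t
Apply correction: 15.3875 × 1.21 = 18.6188 kWh/t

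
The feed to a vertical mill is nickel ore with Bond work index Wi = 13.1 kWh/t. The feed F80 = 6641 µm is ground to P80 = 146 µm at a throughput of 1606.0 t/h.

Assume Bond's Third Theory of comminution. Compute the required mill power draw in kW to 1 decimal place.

P = 14830.0 kW

W = 10·Wi·[P80^(−½) − F80^(−½)]
W = 10·13.1·(1/√146 − 1/√6641) = 10·13.1·(0.070489) = 9.2341 kWh/t
Power = W × throughput = 9.2341 kWh/t × 1606.0 t/h = 14830.0 kW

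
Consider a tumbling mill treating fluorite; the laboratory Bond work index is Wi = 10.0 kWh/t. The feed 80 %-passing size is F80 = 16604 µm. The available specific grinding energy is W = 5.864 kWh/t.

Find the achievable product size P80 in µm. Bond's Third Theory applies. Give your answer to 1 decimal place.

P80 = 226.8 µm

Bond: W = 10·Wi·(1/√P80 − 1/√F80)
P80^(−½) = W/(10 Wi) + F80^(−½)
  = 5.8640/(10·10.0) + 1/√16604 = 0.058640 + 0.007761 = 0.066401
P80 = (1/0.066401)² = 15.0601² = 226.81 µm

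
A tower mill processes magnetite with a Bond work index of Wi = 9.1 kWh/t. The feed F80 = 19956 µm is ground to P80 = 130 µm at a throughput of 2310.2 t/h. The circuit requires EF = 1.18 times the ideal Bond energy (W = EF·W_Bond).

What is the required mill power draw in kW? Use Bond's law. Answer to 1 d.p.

P = 20001.1 kW

W = 10·Wi·[P80^(−½) − F80^(−½)]
W = 10·9.1·(1/√130 − 1/√19956) = 10·9.1·(0.080627) = 7.3371 kWh/t
Apply correction: 7.3371 × 1.18 = 8.6577 kWh/t
P = W·T = 8.6577·2310.2 = 20001.1 kW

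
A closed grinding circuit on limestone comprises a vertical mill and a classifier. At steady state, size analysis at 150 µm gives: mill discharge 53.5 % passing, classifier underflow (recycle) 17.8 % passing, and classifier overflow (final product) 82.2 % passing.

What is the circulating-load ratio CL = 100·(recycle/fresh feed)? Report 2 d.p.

Classifier node, passing 150 µm:
(1+r)·d = r·u + o ⇒ r = (o−d)/(d−u)
r = (82.2 − 53.5)/(53.5 − 17.8) = 28.7/35.7 = 0.8039
CL = 100·r = 80.39 %

CL = 80.39 %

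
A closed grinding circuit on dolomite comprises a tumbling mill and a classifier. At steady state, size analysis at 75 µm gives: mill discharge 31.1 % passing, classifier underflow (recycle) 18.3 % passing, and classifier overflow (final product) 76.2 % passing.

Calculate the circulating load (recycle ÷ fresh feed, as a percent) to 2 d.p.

Mass balance on the −75 µm fraction:
(1+r)·d = r·u + o ⇒ r = (o−d)/(d−u)
r = (76.2 − 31.1)/(31.1 − 18.3) = 45.1/12.8 = 3.5234
CL = 100·r = 352.34 %

CL = 352.34 %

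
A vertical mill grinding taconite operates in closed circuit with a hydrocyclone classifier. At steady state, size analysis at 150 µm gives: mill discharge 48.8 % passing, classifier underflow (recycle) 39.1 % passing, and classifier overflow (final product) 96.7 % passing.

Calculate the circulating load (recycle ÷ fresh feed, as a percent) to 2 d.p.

Classifier node, passing 150 µm:
d + r·d = r·u + o → r(d−u) = o−d
r = (96.7 − 48.8)/(48.8 − 39.1) = 47.9/9.7 = 4.9381
CL = 100·r = 493.81 %

CL = 493.81 %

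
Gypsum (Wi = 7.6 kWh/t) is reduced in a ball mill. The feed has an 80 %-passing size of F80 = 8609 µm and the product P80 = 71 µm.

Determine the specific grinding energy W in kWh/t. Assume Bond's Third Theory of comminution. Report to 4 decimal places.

W = 8.2004 kWh/t

W = 10·Wi·[P80^(−½) − F80^(−½)]
1/√71 = 0.118678;  1/√8609 = 0.010778
W = 10·7.6·(0.118678 − 0.010778) = 8.2004 kWh/t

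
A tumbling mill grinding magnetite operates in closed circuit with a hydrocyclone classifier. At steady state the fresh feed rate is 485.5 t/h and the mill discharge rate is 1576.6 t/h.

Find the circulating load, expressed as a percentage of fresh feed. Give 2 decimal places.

CL = 224.74 %

Discharge = new feed + return, hence
R = M − F = 1576.6 − 485.5 = 1091.1 t/h
CL = 100·R/F = 100·1091.1/485.5 = 224.74 %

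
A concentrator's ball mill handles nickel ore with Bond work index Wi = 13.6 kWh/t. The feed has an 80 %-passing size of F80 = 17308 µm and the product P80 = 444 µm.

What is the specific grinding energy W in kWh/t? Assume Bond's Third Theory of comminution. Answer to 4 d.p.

W = 5.4205 kWh/t

W_Bond = 10·Wi·(1/√P₈₀ − 1/√F₈₀)
1/√444 = 0.047458;  1/√17308 = 0.007601
W = 10·13.6·(0.047458 − 0.007601) = 5.4205 kWh/t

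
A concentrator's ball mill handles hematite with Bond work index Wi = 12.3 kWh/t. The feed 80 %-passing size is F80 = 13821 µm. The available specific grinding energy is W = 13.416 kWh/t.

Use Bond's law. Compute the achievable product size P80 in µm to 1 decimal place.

P80 = 72.3 µm

W = 10·Wi·(P80^(-½) − F80^(-½))
⇒ 1/√P80 = W/(10 Wi) + 1/√F80
  = 13.4160/(10·12.3) + 1/√13821 = 0.109073 + 0.008506 = 0.117579
P80 = (1/0.117579)² = 8.5049² = 72.33 µm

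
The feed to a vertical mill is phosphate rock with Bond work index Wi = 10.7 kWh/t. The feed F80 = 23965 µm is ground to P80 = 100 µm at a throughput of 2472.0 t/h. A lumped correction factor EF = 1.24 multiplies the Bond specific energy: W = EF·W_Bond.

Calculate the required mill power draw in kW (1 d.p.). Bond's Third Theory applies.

W = 10·Wi·[P80^(−½) − F80^(−½)]
W = 10·10.7·(1/√100 − 1/√23965) = 10·10.7·(0.093540) = 10.0088 kWh/t
Corrected W = EF·W_Bond = 1.24·10.0088 = 12.4109 kWh/t
P_mill = W·ṁ = 12.4109·2472.0 = 30679.8 kW

P = 30679.8 kW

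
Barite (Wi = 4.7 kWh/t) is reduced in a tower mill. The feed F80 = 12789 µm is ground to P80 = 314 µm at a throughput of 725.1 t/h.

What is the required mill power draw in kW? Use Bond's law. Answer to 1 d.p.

P = 1621.9 kW

W = 10·Wi·[P80^(−½) − F80^(−½)]
W = 10·4.7·(1/√314 − 1/√12789) = 10·4.7·(0.047591) = 2.2368 kWh/t
P_mill = W·ṁ = 2.2368·725.1 = 1621.9 kW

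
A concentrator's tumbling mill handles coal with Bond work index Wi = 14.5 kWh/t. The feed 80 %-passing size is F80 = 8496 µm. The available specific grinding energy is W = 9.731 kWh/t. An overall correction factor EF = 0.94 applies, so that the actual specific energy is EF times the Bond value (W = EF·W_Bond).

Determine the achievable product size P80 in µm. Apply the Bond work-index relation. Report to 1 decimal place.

W = 10·Wi·[P80^(−½) − F80^(−½)]
W_Bond = W / EF = 9.731 / 0.94 = 10.3521 kWh/t
P80^(−½) = W_Bond/(10 Wi) + F80^(−½)
  = 10.3521/(10·14.5) + 1/√8496 = 0.071394 + 0.010849 = 0.082243
P80 = (1/0.082243)² = 12.1591² = 147.84 µm

P80 = 147.8 µm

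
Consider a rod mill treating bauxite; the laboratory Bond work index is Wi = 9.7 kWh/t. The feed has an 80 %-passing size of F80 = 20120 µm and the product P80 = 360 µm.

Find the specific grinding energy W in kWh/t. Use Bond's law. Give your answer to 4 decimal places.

W = 4.4285 kWh/t

W = 10·Wi·[P80^(−½) − F80^(−½)]
1/√360 = 0.052705;  1/√20120 = 0.007050
W = 10·9.7·(0.052705 − 0.007050) = 4.4285 kWh/t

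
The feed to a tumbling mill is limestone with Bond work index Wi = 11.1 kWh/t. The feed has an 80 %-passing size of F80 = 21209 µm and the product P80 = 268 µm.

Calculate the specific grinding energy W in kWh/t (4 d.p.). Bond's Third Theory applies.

W = 10 Wi (P80^-0.5 − F80^-0.5)
1/√268 = 0.061085;  1/√21209 = 0.006867
W = 10·11.1·(0.061085 − 0.006867) = 6.0182 kWh/t

W = 6.0182 kWh/t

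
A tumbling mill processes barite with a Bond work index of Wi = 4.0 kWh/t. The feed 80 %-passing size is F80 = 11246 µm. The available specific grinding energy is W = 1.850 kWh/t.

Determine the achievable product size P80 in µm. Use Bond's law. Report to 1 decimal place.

W_Bond = 10·Wi·(1/√P₈₀ − 1/√F₈₀)
⇒ 1/√P80 = W/(10·Wi) + 1/√F80
  = 1.8500/(10·4.0) + 1/√11246 = 0.046250 + 0.009430 = 0.055680
P80 = (1/0.055680)² = 17.9598² = 322.56 µm

P80 = 322.6 µm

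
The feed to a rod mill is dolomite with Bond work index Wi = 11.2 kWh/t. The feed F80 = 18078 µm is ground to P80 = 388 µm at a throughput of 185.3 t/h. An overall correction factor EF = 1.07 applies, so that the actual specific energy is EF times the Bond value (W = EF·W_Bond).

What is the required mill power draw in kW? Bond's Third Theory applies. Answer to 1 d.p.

Bond: W = 10·Wi·(1/√P80 − 1/√F80)
W = 10·11.2·(1/√388 − 1/√18078) = 10·11.2·(0.043330) = 4.8529 kWh/t
With EF = 1.07: W = 4.8529·1.07 = 5.1926 kWh/t
Power = W × throughput = 5.1926 kWh/t × 185.3 t/h = 962.2 kW

P = 962.2 kW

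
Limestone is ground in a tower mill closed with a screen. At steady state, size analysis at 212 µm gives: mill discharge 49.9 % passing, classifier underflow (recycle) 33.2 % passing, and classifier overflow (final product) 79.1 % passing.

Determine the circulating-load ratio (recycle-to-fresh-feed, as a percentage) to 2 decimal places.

Mass balance on the −212 µm fraction:
(1+r)·d = r·u + o ⇒ r = (o−d)/(d−u)
r = (79.1 − 49.9)/(49.9 − 33.2) = 29.2/16.7 = 1.7485
CL = 100·r = 174.85 %

CL = 174.85 %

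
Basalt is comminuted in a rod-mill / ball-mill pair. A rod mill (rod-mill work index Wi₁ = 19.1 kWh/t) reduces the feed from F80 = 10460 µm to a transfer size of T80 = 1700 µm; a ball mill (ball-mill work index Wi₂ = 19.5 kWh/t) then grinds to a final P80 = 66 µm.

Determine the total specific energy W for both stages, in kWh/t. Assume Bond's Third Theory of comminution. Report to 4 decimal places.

W = 10 Wi / √P80 − 10 Wi / √F80
Stage 1 (10460→1700 µm, Wi₁=19.1): W₁ = 10·19.1·(0.024254 − 0.009778) = 2.7649 kWh/t
Stage 2 (1700→66 µm, Wi₂=19.5): W₂ = 10·19.5·(0.123091 − 0.024254) = 19.2734 kWh/t
W = W₁ + W₂ = 2.7649 + 19.2734 = 22.0383 kWh/t

W = 22.0383 kWh/t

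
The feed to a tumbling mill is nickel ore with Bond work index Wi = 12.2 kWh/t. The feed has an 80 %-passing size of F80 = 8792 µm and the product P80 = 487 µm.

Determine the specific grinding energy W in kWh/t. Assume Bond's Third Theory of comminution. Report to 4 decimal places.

W = 10·Wi·[P80^(−½) − F80^(−½)]
1/√487 = 0.045314;  1/√8792 = 0.010665
W = 10·12.2·(0.045314 − 0.010665) = 4.2272 kWh/t

W = 4.2272 kWh/t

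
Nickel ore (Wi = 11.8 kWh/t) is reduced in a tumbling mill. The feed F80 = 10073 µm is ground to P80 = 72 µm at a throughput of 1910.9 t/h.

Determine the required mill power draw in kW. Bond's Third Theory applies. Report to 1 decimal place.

W = 10 Wi (1/√P80 − 1/√F80)  [Bond]
W = 10·11.8·(1/√72 − 1/√10073) = 10·11.8·(0.107887) = 12.7307 kWh/t
Power = W × throughput = 12.7307 kWh/t × 1910.9 t/h = 24327.1 kW

P = 24327.1 kW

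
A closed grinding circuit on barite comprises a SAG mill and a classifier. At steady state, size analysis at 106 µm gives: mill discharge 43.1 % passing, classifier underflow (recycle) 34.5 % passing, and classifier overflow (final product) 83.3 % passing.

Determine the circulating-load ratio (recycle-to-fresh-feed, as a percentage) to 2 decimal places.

Two-product formula at 106 µm:
d + r·d = r·u + o → r(d−u) = o−d
r = (83.3 − 43.1)/(43.1 − 34.5) = 40.2/8.6 = 4.6744
CL = 100·r = 467.44 %

CL = 467.44 %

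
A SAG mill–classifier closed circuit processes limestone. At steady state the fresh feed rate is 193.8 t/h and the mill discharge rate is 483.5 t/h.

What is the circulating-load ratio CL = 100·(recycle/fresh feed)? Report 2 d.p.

M = F + R at steady state, so:
R = M − F = 483.5 − 193.8 = 289.7 t/h
CL = 100·R/F = 100·289.7/193.8 = 149.48 %

CL = 149.48 %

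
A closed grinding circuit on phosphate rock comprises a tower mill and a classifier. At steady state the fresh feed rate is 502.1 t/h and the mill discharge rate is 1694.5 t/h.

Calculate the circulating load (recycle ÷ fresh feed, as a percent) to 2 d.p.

Mill node: discharge = fresh + recycle.
R = M − F = 1694.5 − 502.1 = 1192.4 t/h
CL = 100·R/F = 100·1192.4/502.1 = 237.48 %

CL = 237.48 %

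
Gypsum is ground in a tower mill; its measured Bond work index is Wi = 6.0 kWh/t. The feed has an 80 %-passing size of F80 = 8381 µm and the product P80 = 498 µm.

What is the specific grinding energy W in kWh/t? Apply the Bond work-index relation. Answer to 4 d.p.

W = 10 Wi / √P80 − 10 Wi / √F80
1/√498 = 0.044811;  1/√8381 = 0.010923
W = 10·6.0·(0.044811 − 0.010923) = 2.0333 kWh/t

W = 2.0333 kWh/t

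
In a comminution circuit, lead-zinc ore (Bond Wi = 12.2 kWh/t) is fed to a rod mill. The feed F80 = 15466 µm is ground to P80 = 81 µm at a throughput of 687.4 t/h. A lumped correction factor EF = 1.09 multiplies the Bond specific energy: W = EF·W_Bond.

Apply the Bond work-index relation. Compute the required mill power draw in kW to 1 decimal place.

P = 9421.7 kW

W = 10 Wi (P80^-0.5 − F80^-0.5)
W = 10·12.2·(1/√81 − 1/√15466) = 10·12.2·(0.103070) = 12.5746 kWh/t
Apply correction: 12.5746 × 1.09 = 13.7063 kWh/t
P = W·T = 13.7063·687.4 = 9421.7 kW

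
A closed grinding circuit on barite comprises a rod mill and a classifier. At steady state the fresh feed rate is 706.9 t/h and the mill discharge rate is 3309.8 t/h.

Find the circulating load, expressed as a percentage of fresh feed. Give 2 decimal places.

CL = 368.21 %

M = F + R at steady state, so:
R = M − F = 3309.8 − 706.9 = 2602.9 t/h
CL = 100·R/F = 100·2602.9/706.9 = 368.21 %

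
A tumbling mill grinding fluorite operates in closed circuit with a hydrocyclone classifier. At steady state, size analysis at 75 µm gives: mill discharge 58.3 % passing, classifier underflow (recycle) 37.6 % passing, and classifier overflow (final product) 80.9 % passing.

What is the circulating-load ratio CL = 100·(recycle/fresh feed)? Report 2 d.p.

Let r = R/F. Size balance at 75 µm:
r = (o − d)/(d − u)
r = (80.9 − 58.3)/(58.3 − 37.6) = 22.6/20.7 = 1.0918
CL = 100·r = 109.18 %

CL = 109.18 %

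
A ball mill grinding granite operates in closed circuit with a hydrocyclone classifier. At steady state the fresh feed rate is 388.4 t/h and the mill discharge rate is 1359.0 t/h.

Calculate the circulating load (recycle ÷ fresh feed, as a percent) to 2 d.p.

CL = 249.90 %

Steady state: M = F + R.
R = M − F = 1359.0 − 388.4 = 970.6 t/h
CL = 100·R/F = 100·970.6/388.4 = 249.90 %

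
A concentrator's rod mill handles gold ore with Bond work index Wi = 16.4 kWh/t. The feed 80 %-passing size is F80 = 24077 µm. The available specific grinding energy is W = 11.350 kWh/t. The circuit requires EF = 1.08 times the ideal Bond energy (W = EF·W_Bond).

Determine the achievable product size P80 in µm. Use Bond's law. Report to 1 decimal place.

P80 = 201.1 µm

Bond: W = 10·Wi·(1/√P80 − 1/√F80)
W_Bond = W / EF = 11.350 / 1.08 = 10.5093 kWh/t
⇒ 1/√P80 = W_Bond/(10·Wi) + 1/√F80
  = 10.5093/(10·16.4) + 1/√24077 = 0.064081 + 0.006445 = 0.070525
P80 = (1/0.070525)² = 14.1793² = 201.05 µm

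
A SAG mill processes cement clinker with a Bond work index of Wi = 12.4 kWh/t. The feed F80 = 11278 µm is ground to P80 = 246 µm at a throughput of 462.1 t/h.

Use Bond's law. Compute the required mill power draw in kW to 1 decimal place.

Bond:  W = 10 Wi (1/√P − 1/√F)
W = 10·12.4·(1/√246 − 1/√11278) = 10·12.4·(0.054341) = 6.7383 kWh/t
P = W·T = 6.7383·462.1 = 3113.8 kW

P = 3113.8 kW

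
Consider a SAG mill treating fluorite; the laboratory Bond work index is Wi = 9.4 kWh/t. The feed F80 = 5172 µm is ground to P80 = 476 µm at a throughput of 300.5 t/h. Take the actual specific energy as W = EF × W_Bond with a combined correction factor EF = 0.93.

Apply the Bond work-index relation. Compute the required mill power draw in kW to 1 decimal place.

P = 838.8 kW

W_Bond = 10·Wi·(1/√P₈₀ − 1/√F₈₀)
W = 10·9.4·(1/√476 − 1/√5172) = 10·9.4·(0.031930) = 3.0014 kWh/t
W_actual = 0.93 × 3.0014 = 2.7913 kWh/t
P = W·T = 2.7913·300.5 = 838.8 kW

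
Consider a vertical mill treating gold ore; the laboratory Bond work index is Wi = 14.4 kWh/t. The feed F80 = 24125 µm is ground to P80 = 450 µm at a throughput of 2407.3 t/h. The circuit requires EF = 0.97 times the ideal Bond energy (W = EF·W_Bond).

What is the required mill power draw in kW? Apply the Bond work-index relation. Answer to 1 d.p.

W = 10 Wi (1/√P80 − 1/√F80)  [Bond]
W = 10·14.4·(1/√450 − 1/√24125) = 10·14.4·(0.040702) = 5.8611 kWh/t
Apply correction: 5.8611 × 0.97 = 5.6853 kWh/t
P_mill = W·ṁ = 5.6853·2407.3 = 13686.2 kW

P = 13686.2 kW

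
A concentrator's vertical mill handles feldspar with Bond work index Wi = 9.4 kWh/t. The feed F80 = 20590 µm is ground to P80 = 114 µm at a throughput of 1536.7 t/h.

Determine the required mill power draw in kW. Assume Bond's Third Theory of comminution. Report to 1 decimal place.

W = 10·Wi·[P80^(−½) − F80^(−½)]
W = 10·9.4·(1/√114 − 1/√20590) = 10·9.4·(0.086690) = 8.1488 kWh/t
P = W·T = 8.1488·1536.7 = 12522.3 kW

P = 12522.3 kW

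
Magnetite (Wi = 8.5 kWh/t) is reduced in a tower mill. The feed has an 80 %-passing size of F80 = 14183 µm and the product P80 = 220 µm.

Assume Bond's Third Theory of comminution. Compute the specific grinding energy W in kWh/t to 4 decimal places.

W_Bond = 10·Wi·(1/√P₈₀ − 1/√F₈₀)
1/√220 = 0.067420;  1/√14183 = 0.008397
W = 10·8.5·(0.067420 − 0.008397) = 5.0170 kWh/t

W = 5.0170 kWh/t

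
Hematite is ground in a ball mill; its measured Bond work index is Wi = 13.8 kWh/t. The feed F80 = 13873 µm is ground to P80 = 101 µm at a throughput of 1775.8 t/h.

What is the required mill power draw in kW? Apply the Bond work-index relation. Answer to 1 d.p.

P = 22303.8 kW

W = 10 Wi / √P80 − 10 Wi / √F80
W = 10·13.8·(1/√101 − 1/√13873) = 10·13.8·(0.091014) = 12.5599 kWh/t
Mill draw = 12.5599 × 1775.8 = 22303.8 kW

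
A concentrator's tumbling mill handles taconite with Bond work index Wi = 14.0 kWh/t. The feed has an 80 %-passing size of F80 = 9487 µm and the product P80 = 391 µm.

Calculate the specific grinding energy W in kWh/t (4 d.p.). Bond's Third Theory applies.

W = 10 Wi / √P80 − 10 Wi / √F80
1/√391 = 0.050572;  1/√9487 = 0.010267
W = 10·14.0·(0.050572 − 0.010267) = 5.6428 kWh/t

W = 5.6428 kWh/t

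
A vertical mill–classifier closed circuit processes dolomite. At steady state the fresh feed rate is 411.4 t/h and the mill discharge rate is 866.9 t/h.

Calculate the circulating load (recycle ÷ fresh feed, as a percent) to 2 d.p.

CL = 110.72 %

Discharge = new feed + return, hence
R = M − F = 866.9 − 411.4 = 455.5 t/h
CL = 100·R/F = 100·455.5/411.4 = 110.72 %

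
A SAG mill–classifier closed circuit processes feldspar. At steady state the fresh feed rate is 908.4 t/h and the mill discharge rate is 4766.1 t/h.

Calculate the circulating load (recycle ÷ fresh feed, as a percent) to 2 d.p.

CL = 424.67 %

M = F + R at steady state, so:
R = M − F = 4766.1 − 908.4 = 3857.7 t/h
CL = 100·R/F = 100·3857.7/908.4 = 424.67 %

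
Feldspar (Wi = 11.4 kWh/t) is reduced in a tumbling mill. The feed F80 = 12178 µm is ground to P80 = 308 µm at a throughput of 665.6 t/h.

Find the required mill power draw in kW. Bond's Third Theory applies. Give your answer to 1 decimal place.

W = 10·Wi·(P80^(-½) − F80^(-½))
W = 10·11.4·(1/√308 − 1/√12178) = 10·11.4·(0.047919) = 5.4627 kWh/t
P_mill = W·ṁ = 5.4627·665.6 = 3636.0 kW

P = 3636.0 kW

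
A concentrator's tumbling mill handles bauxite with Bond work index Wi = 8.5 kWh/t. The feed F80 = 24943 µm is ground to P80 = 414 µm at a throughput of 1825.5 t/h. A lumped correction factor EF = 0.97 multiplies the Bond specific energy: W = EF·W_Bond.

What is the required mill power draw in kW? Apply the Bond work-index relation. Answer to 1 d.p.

W = 10 Wi (P80^-0.5 − F80^-0.5)
W = 10·8.5·(1/√414 − 1/√24943) = 10·8.5·(0.042816) = 3.6393 kWh/t
Apply correction: 3.6393 × 0.97 = 3.5301 kWh/t
Mill draw = 3.5301 × 1825.5 = 6444.3 kW

P = 6444.3 kW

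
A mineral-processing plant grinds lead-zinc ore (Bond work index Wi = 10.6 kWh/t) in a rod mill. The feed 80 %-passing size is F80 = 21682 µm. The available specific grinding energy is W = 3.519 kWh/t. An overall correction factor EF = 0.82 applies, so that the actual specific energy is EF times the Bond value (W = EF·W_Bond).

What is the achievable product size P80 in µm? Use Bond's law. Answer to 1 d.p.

P80 = 447.4 µm

Bond:  W = 10 Wi (1/√P − 1/√F)
W_Bond = W / EF = 3.519 / 0.82 = 4.2915 kWh/t
⇒ 1/√P80 = W_Bond/(10 Wi) + 1/√F80
  = 4.2915/(10·10.6) + 1/√21682 = 0.040486 + 0.006791 = 0.047277
P80 = (1/0.047277)² = 21.1520² = 447.41 µm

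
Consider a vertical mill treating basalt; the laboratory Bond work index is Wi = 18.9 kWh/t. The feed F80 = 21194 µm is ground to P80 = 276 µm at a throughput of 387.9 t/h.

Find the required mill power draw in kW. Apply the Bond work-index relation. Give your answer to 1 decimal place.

W = 10·Wi·[P80^(−½) − F80^(−½)]
W = 10·18.9·(1/√276 − 1/√21194) = 10·18.9·(0.053324) = 10.0782 kWh/t
P_mill = W·ṁ = 10.0782·387.9 = 3909.3 kW

P = 3909.3 kW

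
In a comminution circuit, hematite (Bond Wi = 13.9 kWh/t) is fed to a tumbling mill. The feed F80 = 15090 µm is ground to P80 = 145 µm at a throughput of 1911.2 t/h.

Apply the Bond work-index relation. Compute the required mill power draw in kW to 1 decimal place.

W = 10 Wi (P80^-0.5 − F80^-0.5)
W = 10·13.9·(1/√145 − 1/√15090) = 10·13.9·(0.074905) = 10.4118 kWh/t
P_mill = W·ṁ = 10.4118·1911.2 = 19899.0 kW

P = 19899.0 kW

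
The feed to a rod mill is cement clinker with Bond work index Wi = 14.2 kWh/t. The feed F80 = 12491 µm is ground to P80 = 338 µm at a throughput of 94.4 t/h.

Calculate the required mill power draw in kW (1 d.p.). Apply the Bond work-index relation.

P = 609.2 kW

Bond: W = 10·Wi·(1/√P80 − 1/√F80)
W = 10·14.2·(1/√338 − 1/√12491) = 10·14.2·(0.045445) = 6.4532 kWh/t
P_mill = W·ṁ = 6.4532·94.4 = 609.2 kW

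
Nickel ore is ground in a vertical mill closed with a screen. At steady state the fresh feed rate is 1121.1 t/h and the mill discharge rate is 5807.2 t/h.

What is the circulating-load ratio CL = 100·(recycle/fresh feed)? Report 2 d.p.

Steady state: M = F + R.
R = M − F = 5807.2 − 1121.1 = 4686.1 t/h
CL = 100·R/F = 100·4686.1/1121.1 = 417.99 %

CL = 417.99 %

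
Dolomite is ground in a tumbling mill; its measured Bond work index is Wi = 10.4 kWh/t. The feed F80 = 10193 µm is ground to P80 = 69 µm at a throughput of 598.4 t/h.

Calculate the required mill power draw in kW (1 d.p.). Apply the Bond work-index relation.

P = 6875.6 kW

W = 10 Wi (1/√P80 − 1/√F80)  [Bond]
W = 10·10.4·(1/√69 − 1/√10193) = 10·10.4·(0.110481) = 11.4900 kWh/t
Mill draw = 11.4900 × 598.4 = 6875.6 kW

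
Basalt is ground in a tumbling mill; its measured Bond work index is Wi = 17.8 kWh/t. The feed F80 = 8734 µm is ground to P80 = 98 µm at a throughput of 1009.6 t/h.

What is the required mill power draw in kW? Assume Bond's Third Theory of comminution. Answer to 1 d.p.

W = 10·Wi·[P80^(−½) − F80^(−½)]
W = 10·17.8·(1/√98 − 1/√8734) = 10·17.8·(0.090315) = 16.0761 kWh/t
Mill draw = 16.0761 × 1009.6 = 16230.4 kW

P = 16230.4 kW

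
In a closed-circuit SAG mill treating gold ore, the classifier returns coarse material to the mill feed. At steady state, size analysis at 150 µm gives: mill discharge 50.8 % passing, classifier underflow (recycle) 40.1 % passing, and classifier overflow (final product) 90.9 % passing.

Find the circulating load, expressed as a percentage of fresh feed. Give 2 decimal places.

Let r = R/F. Size balance at 150 µm:
(1+r)d = ru + o → r = (o−d)/(d−u)
r = (90.9 − 50.8)/(50.8 − 40.1) = 40.1/10.7 = 3.7477
CL = 100·r = 374.77 %

CL = 374.77 %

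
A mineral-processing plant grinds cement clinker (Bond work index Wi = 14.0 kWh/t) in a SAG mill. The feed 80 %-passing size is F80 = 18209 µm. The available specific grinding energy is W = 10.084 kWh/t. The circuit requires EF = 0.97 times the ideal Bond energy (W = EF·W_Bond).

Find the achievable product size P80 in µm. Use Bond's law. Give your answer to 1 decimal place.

P80 = 149.9 µm

W = 10·Wi·[P80^(−½) − F80^(−½)]
W_Bond = W / EF = 10.084 / 0.97 = 10.3959 kWh/t
⇒ 1/√P80 = W_Bond/(10·Wi) + 1/√F80
  = 10.3959/(10·14.0) + 1/√18209 = 0.074256 + 0.007411 = 0.081667
P80 = (1/0.081667)² = 12.2449² = 149.94 µm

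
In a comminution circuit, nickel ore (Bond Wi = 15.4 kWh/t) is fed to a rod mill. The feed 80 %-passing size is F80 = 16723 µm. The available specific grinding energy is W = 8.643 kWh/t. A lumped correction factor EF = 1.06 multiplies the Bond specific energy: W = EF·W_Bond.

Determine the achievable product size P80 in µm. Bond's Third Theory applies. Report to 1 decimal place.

W = 10 Wi / √P80 − 10 Wi / √F80
W_Bond = W / EF = 8.643 / 1.06 = 8.1538 kWh/t
1/√P80 = 1/√F80 + W_Bond/(10·Wi)
  = 8.1538/(10·15.4) + 1/√16723 = 0.052947 + 0.007733 = 0.060679
P80 = (1/0.060679)² = 16.4800² = 271.59 µm

P80 = 271.6 µm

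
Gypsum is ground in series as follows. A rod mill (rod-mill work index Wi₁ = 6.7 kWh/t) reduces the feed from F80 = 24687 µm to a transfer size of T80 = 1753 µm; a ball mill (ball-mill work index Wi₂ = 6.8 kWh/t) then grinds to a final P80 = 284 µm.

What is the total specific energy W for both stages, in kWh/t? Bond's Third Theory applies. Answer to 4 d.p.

W = 3.5848 kWh/t

W = 10 Wi (1/√P80 − 1/√F80)  [Bond]
Stage 1 (24687→1753 µm, Wi₁=6.7): W₁ = 10·6.7·(0.023884 − 0.006365) = 1.1738 kWh/t
Stage 2 (1753→284 µm, Wi₂=6.8): W₂ = 10·6.8·(0.059339 − 0.023884) = 2.4109 kWh/t
W = W₁ + W₂ = 1.1738 + 2.4109 = 3.5848 kWh/t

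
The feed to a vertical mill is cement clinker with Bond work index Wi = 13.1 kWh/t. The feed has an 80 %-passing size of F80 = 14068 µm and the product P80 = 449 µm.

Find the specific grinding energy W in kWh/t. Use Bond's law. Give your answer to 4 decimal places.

W = 5.0778 kWh/t

W_Bond = 10·Wi·(1/√P₈₀ − 1/√F₈₀)
1/√449 = 0.047193;  1/√14068 = 0.008431
W = 10·13.1·(0.047193 − 0.008431) = 5.0778 kWh/t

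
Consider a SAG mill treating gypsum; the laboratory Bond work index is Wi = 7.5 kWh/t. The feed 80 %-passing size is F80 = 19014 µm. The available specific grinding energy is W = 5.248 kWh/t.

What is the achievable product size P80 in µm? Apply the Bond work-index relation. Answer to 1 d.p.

P80 = 167.7 µm

W = 10·Wi·[P80^(−½) − F80^(−½)]
⇒ 1/√P80 = W/(10 Wi) + 1/√F80
  = 5.2480/(10·7.5) + 1/√19014 = 0.069973 + 0.007252 = 0.077225
P80 = (1/0.077225)² = 12.9491² = 167.68 µm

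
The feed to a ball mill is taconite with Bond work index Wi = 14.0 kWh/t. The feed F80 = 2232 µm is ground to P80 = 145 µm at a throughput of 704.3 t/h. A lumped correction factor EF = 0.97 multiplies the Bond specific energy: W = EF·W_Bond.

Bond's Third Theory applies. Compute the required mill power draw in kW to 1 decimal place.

W = 10 Wi (1/√P80 − 1/√F80)  [Bond]
W = 10·14.0·(1/√145 − 1/√2232) = 10·14.0·(0.061879) = 8.6630 kWh/t
Apply correction: 8.6630 × 0.97 = 8.4031 kWh/t
Mill draw = 8.4031 × 704.3 = 5918.3 kW

P = 5918.3 kW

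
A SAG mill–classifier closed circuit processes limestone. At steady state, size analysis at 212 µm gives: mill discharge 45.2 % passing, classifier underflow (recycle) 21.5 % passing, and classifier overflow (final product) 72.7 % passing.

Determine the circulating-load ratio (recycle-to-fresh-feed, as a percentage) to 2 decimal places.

CL = 116.03 %

Classifier node, passing 212 µm:
(1+r)·d = r·u + o ⇒ r = (o−d)/(d−u)
r = (72.7 − 45.2)/(45.2 − 21.5) = 27.5/23.7 = 1.1603
CL = 100·r = 116.03 %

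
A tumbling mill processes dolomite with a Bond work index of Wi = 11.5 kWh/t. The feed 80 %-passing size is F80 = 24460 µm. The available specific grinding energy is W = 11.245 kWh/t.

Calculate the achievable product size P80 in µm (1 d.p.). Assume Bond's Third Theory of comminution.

W_Bond = 10·Wi·(1/√P₈₀ − 1/√F₈₀)
⇒ 1/√P80 = W/(10 Wi) + 1/√F80
  = 11.2450/(10·11.5) + 1/√24460 = 0.097783 + 0.006394 = 0.104177
P80 = (1/0.104177)² = 9.5991² = 92.14 µm

P80 = 92.1 µm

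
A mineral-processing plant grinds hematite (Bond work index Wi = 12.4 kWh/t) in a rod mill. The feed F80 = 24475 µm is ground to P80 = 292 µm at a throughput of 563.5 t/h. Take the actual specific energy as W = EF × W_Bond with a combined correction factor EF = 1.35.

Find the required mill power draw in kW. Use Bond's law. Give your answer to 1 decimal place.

P = 4917.3 kW

W = 10·Wi·[P80^(−½) − F80^(−½)]
W = 10·12.4·(1/√292 − 1/√24475) = 10·12.4·(0.052129) = 6.4639 kWh/t
W_actual = 1.35 × 6.4639 = 8.7263 kWh/t
Mill draw = 8.7263 × 563.5 = 4917.3 kW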